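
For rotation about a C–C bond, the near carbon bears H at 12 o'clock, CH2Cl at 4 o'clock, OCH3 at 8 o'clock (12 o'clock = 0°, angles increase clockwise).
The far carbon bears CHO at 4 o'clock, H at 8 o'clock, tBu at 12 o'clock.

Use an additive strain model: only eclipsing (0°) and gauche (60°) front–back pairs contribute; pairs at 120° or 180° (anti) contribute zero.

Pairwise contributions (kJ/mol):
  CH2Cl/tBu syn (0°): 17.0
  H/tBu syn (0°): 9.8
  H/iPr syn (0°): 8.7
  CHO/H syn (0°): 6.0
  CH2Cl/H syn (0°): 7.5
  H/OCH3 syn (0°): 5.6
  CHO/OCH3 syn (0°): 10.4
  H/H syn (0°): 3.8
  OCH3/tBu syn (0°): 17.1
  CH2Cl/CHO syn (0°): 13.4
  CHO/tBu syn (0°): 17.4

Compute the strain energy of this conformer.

This conformer is eclipsed. H at 0° is eclipsed with tBu at 0° (9.8); CH2Cl at 120° is eclipsed with CHO at 120° (13.4); OCH3 at 240° is eclipsed with H at 240° (5.6). Total 28.8 kJ/mol.

28.8 kJ/mol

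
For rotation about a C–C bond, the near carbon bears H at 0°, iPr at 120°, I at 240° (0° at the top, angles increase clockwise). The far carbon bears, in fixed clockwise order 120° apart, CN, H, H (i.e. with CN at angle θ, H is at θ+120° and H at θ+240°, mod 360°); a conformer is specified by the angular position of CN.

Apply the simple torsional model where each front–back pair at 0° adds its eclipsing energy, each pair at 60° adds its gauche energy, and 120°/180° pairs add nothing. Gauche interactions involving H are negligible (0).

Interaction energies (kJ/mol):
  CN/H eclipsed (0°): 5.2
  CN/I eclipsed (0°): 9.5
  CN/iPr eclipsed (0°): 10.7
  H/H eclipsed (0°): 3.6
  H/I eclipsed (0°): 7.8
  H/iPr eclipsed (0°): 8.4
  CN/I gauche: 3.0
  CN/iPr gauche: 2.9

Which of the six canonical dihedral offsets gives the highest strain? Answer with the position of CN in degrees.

CN at 0° (eclipsed): H(0°)/CN(0°) eclipsed 5.2; iPr(120°)/H(120°) eclipsed 8.4; I(240°)/H(240°) eclipsed 7.8 → 21.4 kJ/mol.
CN at 60° (staggered): iPr(120°)/CN(60°) gauche 2.9 → 2.9 kJ/mol.
CN at 120° (eclipsed): H(0°)/H(0°) eclipsed 3.6; iPr(120°)/CN(120°) eclipsed 10.7; I(240°)/H(240°) eclipsed 7.8 → 22.1 kJ/mol.
CN at 180° (staggered): iPr(120°)/CN(180°) gauche 2.9; I(240°)/CN(180°) gauche 3.0 → 5.9 kJ/mol.
CN at 240° (eclipsed): H(0°)/H(0°) eclipsed 3.6; iPr(120°)/H(120°) eclipsed 8.4; I(240°)/CN(240°) eclipsed 9.5 → 21.5 kJ/mol.
CN at 300° (staggered): I(240°)/CN(300°) gauche 3.0 → 3.0 kJ/mol.
The maximum (22.1 kJ/mol) occurs with CN at 120°.

120°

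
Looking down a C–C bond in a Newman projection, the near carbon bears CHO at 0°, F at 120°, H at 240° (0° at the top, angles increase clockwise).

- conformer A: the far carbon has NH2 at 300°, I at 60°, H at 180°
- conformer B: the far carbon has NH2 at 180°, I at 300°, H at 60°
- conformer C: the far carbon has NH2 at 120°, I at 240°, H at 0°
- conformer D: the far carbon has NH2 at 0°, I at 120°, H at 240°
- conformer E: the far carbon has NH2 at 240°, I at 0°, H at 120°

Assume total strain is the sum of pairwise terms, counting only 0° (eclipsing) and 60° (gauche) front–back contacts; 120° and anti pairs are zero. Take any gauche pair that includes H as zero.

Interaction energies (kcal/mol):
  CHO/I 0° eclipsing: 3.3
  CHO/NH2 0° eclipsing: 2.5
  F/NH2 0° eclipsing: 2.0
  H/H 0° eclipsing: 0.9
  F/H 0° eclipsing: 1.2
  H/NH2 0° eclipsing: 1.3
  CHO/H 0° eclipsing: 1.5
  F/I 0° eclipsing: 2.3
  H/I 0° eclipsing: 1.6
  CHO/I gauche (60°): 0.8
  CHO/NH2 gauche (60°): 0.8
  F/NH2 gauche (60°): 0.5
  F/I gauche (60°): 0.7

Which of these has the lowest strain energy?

B

A is staggered. CHO at 0° is gauche with NH2 at 300° (0.8); CHO at 0° is gauche with I at 60° (0.8); F at 120° is gauche with I at 60° (0.7). Total 2.3 kcal/mol.
B is staggered. CHO at 0° is gauche with I at 300° (0.8); F at 120° is gauche with NH2 at 180° (0.5). Total 1.3 kcal/mol.
C is eclipsed. CHO at 0° is eclipsed with H at 0° (1.5); F at 120° is eclipsed with NH2 at 120° (2.0); H at 240° is eclipsed with I at 240° (1.6). Total 5.1 kcal/mol.
D is eclipsed. CHO at 0° is eclipsed with NH2 at 0° (2.5); F at 120° is eclipsed with I at 120° (2.3); H at 240° is eclipsed with H at 240° (0.9). Total 5.7 kcal/mol.
E is eclipsed. CHO at 0° is eclipsed with I at 0° (3.3); F at 120° is eclipsed with H at 120° (1.2); H at 240° is eclipsed with NH2 at 240° (1.3). Total 5.8 kcal/mol.
B has the lowest total (1.3 kcal/mol).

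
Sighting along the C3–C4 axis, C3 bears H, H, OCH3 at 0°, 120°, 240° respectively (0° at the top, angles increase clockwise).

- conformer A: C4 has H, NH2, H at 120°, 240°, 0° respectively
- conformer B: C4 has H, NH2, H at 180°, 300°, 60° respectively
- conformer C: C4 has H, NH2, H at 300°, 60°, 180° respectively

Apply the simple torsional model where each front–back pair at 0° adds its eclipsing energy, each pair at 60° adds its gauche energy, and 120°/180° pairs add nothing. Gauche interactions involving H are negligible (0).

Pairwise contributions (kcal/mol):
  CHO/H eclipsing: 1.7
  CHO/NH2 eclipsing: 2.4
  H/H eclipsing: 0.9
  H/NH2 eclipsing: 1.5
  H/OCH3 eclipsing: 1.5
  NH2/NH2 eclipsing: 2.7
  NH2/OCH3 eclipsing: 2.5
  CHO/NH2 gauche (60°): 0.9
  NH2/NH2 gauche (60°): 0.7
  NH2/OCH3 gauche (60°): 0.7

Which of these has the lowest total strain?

A (eclipsed): H–H eclipsed, H–H eclipsed, OCH3–NH2 eclipsed; 0.9 + 0.9 + 2.5 = 4.3 kcal/mol.
B (staggered): OCH3–NH2 gauche; 0.7 = 0.7 kcal/mol.
C (staggered): no non-H gauche contacts → 0.0 kcal/mol.
C has the lowest total (0.0 kcal/mol).

C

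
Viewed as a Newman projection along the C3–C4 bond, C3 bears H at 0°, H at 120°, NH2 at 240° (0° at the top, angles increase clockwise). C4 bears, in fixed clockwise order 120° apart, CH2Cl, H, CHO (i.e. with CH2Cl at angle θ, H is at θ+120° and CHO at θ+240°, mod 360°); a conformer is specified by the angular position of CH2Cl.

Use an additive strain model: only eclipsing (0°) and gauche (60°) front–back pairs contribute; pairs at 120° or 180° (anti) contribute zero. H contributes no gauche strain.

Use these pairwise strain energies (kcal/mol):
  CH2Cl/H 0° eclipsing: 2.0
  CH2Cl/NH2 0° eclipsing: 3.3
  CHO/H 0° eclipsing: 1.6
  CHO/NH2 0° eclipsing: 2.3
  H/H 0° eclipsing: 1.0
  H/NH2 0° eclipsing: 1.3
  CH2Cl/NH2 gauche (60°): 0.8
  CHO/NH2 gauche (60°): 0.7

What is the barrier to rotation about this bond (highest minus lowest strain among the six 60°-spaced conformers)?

5.2 kcal/mol

CH2Cl at 0° (eclipsed): H–CH2Cl eclipsed, H–H eclipsed, NH2–CHO eclipsed; 2.0 + 1.0 + 2.3 = 5.3 kcal/mol.
CH2Cl at 60° (staggered): NH2–CHO gauche; 0.7 = 0.7 kcal/mol.
CH2Cl at 120° (eclipsed): H–CHO eclipsed, H–CH2Cl eclipsed, NH2–H eclipsed; 1.6 + 2.0 + 1.3 = 4.9 kcal/mol.
CH2Cl at 180° (staggered): NH2–CH2Cl gauche; 0.8 = 0.8 kcal/mol.
CH2Cl at 240° (eclipsed): H–H eclipsed, H–CHO eclipsed, NH2–CH2Cl eclipsed; 1.0 + 1.6 + 3.3 = 5.9 kcal/mol.
CH2Cl at 300° (staggered): NH2–CH2Cl gauche, NH2–CHO gauche; 0.8 + 0.7 = 1.5 kcal/mol.
Max at 240° (5.9 kcal/mol), min at 60° (0.7 kcal/mol); barrier = 5.2 kcal/mol.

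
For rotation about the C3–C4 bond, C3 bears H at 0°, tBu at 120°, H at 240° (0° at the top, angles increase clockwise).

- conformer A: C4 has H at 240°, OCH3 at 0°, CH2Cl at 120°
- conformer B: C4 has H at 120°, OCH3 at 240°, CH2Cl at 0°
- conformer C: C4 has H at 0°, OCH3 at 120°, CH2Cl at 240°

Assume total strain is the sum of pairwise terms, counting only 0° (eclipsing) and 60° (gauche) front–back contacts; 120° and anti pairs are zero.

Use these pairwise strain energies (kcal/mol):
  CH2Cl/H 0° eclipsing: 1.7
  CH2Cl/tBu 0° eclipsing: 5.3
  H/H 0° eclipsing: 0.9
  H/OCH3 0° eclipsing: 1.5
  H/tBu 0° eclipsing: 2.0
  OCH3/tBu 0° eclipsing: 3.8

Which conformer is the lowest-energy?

B

A is eclipsed. H at 0° is eclipsed with OCH3 at 0° (1.5); tBu at 120° is eclipsed with CH2Cl at 120° (5.3); H at 240° is eclipsed with H at 240° (0.9). Total 7.7 kcal/mol.
B is eclipsed. H at 0° is eclipsed with CH2Cl at 0° (1.7); tBu at 120° is eclipsed with H at 120° (2.0); H at 240° is eclipsed with OCH3 at 240° (1.5). Total 5.2 kcal/mol.
C is eclipsed. H at 0° is eclipsed with H at 0° (0.9); tBu at 120° is eclipsed with OCH3 at 120° (3.8); H at 240° is eclipsed with CH2Cl at 240° (1.7). Total 6.4 kcal/mol.
B has the lowest total (5.2 kcal/mol).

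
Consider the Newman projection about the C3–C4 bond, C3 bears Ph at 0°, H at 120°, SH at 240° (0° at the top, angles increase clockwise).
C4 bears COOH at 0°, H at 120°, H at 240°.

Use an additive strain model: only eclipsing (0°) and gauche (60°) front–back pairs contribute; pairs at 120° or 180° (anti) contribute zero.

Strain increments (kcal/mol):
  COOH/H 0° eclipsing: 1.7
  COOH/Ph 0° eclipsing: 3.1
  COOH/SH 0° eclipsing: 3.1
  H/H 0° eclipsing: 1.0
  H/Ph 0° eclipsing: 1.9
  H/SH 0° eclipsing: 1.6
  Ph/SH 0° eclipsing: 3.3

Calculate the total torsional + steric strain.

This conformer is eclipsed. Ph at 0° is eclipsed with COOH at 0° (3.1); H at 120° is eclipsed with H at 120° (1.0); SH at 240° is eclipsed with H at 240° (1.6). Total 5.7 kcal/mol.

5.7 kcal/mol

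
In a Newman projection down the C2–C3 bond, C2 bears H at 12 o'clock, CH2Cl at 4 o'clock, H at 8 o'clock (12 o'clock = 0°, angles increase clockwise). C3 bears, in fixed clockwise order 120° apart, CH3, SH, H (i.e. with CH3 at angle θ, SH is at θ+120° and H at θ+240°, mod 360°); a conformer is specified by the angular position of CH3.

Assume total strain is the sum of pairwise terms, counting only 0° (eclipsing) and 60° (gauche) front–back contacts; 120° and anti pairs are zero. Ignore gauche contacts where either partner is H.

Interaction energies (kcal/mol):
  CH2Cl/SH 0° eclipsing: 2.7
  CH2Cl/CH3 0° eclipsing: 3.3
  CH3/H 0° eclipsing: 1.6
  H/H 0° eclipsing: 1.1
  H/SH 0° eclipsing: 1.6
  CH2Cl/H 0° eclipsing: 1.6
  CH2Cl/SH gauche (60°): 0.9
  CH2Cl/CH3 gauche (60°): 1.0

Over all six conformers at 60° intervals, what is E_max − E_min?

CH3 at 0° (eclipsed): H(0°)/CH3(0°) eclipsed 1.6; CH2Cl(120°)/SH(120°) eclipsed 2.7; H(240°)/H(240°) eclipsed 1.1 → 5.4 kcal/mol.
CH3 at 60° (staggered): CH2Cl(120°)/CH3(60°) gauche 1.0; CH2Cl(120°)/SH(180°) gauche 0.9 → 1.9 kcal/mol.
CH3 at 120° (eclipsed): H(0°)/H(0°) eclipsed 1.1; CH2Cl(120°)/CH3(120°) eclipsed 3.3; H(240°)/SH(240°) eclipsed 1.6 → 6.0 kcal/mol.
CH3 at 180° (staggered): CH2Cl(120°)/CH3(180°) gauche 1.0 → 1.0 kcal/mol.
CH3 at 240° (eclipsed): H(0°)/SH(0°) eclipsed 1.6; CH2Cl(120°)/H(120°) eclipsed 1.6; H(240°)/CH3(240°) eclipsed 1.6 → 4.8 kcal/mol.
CH3 at 300° (staggered): CH2Cl(120°)/SH(60°) gauche 0.9 → 0.9 kcal/mol.
Max at 120° (6.0 kcal/mol), min at 300° (0.9 kcal/mol); barrier = 5.1 kcal/mol.

5.1 kcal/mol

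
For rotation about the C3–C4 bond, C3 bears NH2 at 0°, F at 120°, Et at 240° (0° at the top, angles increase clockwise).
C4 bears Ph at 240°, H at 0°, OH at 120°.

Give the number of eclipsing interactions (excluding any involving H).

Non-H eclipsing pairs: F(120°)/OH(120°); Et(240°)/Ph(240°) — 2 interactions.

2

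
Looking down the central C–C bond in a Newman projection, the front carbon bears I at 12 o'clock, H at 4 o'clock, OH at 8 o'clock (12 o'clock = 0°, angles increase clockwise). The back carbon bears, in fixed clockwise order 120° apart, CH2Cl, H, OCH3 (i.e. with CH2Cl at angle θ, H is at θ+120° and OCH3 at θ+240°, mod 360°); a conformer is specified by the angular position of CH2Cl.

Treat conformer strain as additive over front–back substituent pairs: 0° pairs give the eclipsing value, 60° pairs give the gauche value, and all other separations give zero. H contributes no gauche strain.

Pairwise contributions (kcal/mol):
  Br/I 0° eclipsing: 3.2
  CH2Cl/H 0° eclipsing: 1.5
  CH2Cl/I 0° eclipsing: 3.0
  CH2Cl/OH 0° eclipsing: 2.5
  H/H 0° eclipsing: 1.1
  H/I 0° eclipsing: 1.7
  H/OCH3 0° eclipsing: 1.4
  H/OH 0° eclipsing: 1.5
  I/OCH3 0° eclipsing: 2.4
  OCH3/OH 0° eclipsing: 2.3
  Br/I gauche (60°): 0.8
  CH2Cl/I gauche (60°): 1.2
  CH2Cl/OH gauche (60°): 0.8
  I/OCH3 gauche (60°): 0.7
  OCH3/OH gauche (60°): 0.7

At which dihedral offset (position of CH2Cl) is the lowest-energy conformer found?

CH2Cl at 0° (eclipsed): I–CH2Cl eclipsed, H–H eclipsed, OH–OCH3 eclipsed; 3.0 + 1.1 + 2.3 = 6.4 kcal/mol.
CH2Cl at 60° (staggered): I–CH2Cl gauche, I–OCH3 gauche, OH–OCH3 gauche; 1.2 + 0.7 + 0.7 = 2.6 kcal/mol.
CH2Cl at 120° (eclipsed): I–OCH3 eclipsed, H–CH2Cl eclipsed, OH–H eclipsed; 2.4 + 1.5 + 1.5 = 5.4 kcal/mol.
CH2Cl at 180° (staggered): I–OCH3 gauche, OH–CH2Cl gauche; 0.7 + 0.8 = 1.5 kcal/mol.
CH2Cl at 240° (eclipsed): I–H eclipsed, H–OCH3 eclipsed, OH–CH2Cl eclipsed; 1.7 + 1.4 + 2.5 = 5.6 kcal/mol.
CH2Cl at 300° (staggered): I–CH2Cl gauche, OH–CH2Cl gauche, OH–OCH3 gauche; 1.2 + 0.8 + 0.7 = 2.7 kcal/mol.
The minimum (1.5 kcal/mol) occurs with CH2Cl at 180°.

180°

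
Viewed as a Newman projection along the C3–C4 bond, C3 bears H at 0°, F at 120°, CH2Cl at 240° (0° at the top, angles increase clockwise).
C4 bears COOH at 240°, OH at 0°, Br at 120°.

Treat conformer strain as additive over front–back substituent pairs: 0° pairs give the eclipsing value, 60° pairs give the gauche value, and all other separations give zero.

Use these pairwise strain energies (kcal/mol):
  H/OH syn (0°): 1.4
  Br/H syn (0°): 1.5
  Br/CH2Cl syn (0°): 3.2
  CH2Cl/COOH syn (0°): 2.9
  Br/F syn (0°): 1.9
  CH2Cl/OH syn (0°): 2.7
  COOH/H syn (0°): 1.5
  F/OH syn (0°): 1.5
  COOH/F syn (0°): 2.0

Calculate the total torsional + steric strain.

This conformer (eclipsed): H–OH eclipsed, F–Br eclipsed, CH2Cl–COOH eclipsed; 1.4 + 1.9 + 2.9 = 6.2 kcal/mol.

6.2 kcal/mol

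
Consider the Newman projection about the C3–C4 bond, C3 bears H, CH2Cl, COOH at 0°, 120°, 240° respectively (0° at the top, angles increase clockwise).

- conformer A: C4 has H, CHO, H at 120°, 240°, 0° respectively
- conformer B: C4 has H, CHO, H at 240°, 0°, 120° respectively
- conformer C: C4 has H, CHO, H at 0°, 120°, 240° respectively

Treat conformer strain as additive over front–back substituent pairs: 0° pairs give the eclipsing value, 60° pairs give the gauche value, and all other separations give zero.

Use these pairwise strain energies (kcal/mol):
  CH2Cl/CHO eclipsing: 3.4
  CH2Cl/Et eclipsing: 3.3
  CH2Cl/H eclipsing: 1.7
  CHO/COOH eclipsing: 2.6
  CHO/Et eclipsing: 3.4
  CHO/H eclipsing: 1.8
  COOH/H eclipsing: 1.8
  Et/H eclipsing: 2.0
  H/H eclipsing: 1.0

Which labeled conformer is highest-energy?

C

A (eclipsed): H–H eclipsed, CH2Cl–H eclipsed, COOH–CHO eclipsed; 1.0 + 1.7 + 2.6 = 5.3 kcal/mol.
B (eclipsed): H–CHO eclipsed, CH2Cl–H eclipsed, COOH–H eclipsed; 1.8 + 1.7 + 1.8 = 5.3 kcal/mol.
C (eclipsed): H–H eclipsed, CH2Cl–CHO eclipsed, COOH–H eclipsed; 1.0 + 3.4 + 1.8 = 6.2 kcal/mol.
C has the highest total (6.2 kcal/mol).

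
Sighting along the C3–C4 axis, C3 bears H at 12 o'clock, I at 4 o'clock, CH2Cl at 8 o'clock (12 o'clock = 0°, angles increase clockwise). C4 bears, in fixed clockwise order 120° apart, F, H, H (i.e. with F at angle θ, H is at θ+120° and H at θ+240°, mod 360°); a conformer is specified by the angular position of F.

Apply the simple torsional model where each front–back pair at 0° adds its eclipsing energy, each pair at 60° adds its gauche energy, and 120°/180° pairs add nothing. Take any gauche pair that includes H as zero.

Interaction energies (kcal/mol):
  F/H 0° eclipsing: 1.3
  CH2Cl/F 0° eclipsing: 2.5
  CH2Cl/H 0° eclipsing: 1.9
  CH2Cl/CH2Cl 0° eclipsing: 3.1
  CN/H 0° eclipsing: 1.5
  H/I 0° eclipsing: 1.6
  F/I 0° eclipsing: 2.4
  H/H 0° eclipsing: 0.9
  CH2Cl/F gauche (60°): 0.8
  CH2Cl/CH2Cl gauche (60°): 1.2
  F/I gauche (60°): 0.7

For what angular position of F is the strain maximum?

F at 0° is eclipsed. H at 0° is eclipsed with F at 0° (1.3); I at 120° is eclipsed with H at 120° (1.6); CH2Cl at 240° is eclipsed with H at 240° (1.9). Total 4.8 kcal/mol.
F at 60° is staggered. I at 120° is gauche with F at 60° (0.7). Total 0.7 kcal/mol.
F at 120° is eclipsed. H at 0° is eclipsed with H at 0° (0.9); I at 120° is eclipsed with F at 120° (2.4); CH2Cl at 240° is eclipsed with H at 240° (1.9). Total 5.2 kcal/mol.
F at 180° is staggered. I at 120° is gauche with F at 180° (0.7); CH2Cl at 240° is gauche with F at 180° (0.8). Total 1.5 kcal/mol.
F at 240° is eclipsed. H at 0° is eclipsed with H at 0° (0.9); I at 120° is eclipsed with H at 120° (1.6); CH2Cl at 240° is eclipsed with F at 240° (2.5). Total 5.0 kcal/mol.
F at 300° is staggered. CH2Cl at 240° is gauche with F at 300° (0.8). Total 0.8 kcal/mol.
The maximum (5.2 kcal/mol) occurs with F at 120°.

120°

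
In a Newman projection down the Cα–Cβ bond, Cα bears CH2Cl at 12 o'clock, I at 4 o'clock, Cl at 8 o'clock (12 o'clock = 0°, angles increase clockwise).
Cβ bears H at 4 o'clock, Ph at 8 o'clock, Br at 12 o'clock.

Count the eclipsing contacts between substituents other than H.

2

Non-H eclipsing pairs: CH2Cl(0°)/Br(0°); Cl(240°)/Ph(240°) — 2 interactions.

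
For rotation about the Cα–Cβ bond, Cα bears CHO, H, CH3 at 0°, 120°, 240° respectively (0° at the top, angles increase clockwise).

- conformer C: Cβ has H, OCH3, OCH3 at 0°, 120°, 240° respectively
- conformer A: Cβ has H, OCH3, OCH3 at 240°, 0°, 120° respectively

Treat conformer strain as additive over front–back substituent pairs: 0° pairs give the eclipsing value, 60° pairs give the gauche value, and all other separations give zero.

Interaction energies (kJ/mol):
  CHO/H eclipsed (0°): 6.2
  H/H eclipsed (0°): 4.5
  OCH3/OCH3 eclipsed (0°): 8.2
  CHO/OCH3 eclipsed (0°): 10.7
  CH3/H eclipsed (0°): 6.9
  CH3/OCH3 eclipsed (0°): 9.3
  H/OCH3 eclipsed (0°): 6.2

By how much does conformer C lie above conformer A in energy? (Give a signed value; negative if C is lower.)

-2.1 kJ/mol

C (eclipsed): CHO(0°)/H(0°) eclipsed 6.2; H(120°)/OCH3(120°) eclipsed 6.2; CH3(240°)/OCH3(240°) eclipsed 9.3 → 21.7 kJ/mol.
A (eclipsed): CHO(0°)/OCH3(0°) eclipsed 10.7; H(120°)/OCH3(120°) eclipsed 6.2; CH3(240°)/H(240°) eclipsed 6.9 → 23.8 kJ/mol.
E(C) − E(A) = 21.7 − 23.8 = -2.1 kJ/mol.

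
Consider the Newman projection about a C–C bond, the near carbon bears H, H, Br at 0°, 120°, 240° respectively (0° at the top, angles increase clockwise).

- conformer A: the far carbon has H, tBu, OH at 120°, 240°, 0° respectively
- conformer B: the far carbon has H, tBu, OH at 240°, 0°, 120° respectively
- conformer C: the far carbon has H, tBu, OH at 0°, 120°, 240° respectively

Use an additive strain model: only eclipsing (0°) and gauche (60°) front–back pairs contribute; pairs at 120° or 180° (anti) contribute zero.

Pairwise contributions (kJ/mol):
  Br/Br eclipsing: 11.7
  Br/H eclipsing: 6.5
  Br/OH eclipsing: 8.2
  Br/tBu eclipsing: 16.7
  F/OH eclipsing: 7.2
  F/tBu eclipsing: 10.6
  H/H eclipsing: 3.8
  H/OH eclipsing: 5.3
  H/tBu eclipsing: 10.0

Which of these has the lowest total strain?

B

A (eclipsed): H(0°)/OH(0°) eclipsed 5.3; H(120°)/H(120°) eclipsed 3.8; Br(240°)/tBu(240°) eclipsed 16.7 → 25.8 kJ/mol.
B (eclipsed): H(0°)/tBu(0°) eclipsed 10.0; H(120°)/OH(120°) eclipsed 5.3; Br(240°)/H(240°) eclipsed 6.5 → 21.8 kJ/mol.
C (eclipsed): H(0°)/H(0°) eclipsed 3.8; H(120°)/tBu(120°) eclipsed 10.0; Br(240°)/OH(240°) eclipsed 8.2 → 22.0 kJ/mol.
B has the lowest total (21.8 kJ/mol).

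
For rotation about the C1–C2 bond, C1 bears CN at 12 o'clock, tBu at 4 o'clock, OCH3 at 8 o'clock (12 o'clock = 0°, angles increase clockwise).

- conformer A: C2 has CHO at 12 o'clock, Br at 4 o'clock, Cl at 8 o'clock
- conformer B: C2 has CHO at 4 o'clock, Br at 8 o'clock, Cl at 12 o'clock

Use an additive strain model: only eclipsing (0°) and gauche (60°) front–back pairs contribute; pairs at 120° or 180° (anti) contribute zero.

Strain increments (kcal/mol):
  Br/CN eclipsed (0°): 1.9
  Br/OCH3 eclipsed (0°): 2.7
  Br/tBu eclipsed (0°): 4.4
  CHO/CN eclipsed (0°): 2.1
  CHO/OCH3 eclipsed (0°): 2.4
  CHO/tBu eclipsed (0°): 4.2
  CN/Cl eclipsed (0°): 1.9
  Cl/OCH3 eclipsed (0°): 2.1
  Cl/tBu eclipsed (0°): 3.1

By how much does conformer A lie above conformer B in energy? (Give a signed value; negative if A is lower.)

A is eclipsed. CN at 0° is eclipsed with CHO at 0° (2.1); tBu at 120° is eclipsed with Br at 120° (4.4); OCH3 at 240° is eclipsed with Cl at 240° (2.1). Total 8.6 kcal/mol.
B is eclipsed. CN at 0° is eclipsed with Cl at 0° (1.9); tBu at 120° is eclipsed with CHO at 120° (4.2); OCH3 at 240° is eclipsed with Br at 240° (2.7). Total 8.8 kcal/mol.
E(A) − E(B) = 8.6 − 8.8 = -0.2 kcal/mol.

-0.2 kcal/mol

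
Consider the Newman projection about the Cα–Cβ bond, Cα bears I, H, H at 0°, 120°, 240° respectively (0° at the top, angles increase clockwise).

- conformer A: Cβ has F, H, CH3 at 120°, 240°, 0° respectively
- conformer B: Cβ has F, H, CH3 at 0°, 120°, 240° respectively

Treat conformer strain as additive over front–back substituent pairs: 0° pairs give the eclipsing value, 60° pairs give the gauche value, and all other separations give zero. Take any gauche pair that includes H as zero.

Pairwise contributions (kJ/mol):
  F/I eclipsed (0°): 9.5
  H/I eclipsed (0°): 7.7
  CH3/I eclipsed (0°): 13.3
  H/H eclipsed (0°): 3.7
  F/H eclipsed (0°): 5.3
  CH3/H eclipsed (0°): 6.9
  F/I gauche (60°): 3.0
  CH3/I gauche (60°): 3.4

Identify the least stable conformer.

A (eclipsed): I(0°)/CH3(0°) eclipsed 13.3; H(120°)/F(120°) eclipsed 5.3; H(240°)/H(240°) eclipsed 3.7 → 22.3 kJ/mol.
B (eclipsed): I(0°)/F(0°) eclipsed 9.5; H(120°)/H(120°) eclipsed 3.7; H(240°)/CH3(240°) eclipsed 6.9 → 20.1 kJ/mol.
A has the highest total (22.3 kJ/mol).

A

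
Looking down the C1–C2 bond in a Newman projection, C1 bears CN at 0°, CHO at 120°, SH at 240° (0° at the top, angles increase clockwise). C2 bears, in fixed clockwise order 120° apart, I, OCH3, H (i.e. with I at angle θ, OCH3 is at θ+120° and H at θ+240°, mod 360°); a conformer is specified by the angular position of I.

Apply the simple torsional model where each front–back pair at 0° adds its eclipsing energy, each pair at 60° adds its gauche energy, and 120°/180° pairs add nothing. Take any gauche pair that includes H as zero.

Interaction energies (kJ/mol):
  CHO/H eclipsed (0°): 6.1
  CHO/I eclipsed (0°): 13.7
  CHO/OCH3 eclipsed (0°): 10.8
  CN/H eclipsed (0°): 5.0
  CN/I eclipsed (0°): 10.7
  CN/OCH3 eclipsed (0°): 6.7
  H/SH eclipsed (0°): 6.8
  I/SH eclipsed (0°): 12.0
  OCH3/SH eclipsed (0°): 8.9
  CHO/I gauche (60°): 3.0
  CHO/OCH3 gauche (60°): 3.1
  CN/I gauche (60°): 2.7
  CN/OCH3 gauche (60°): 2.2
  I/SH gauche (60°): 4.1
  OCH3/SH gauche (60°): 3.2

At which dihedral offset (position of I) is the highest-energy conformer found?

I at 0° (eclipsed): CN–I eclipsed, CHO–OCH3 eclipsed, SH–H eclipsed; 10.7 + 10.8 + 6.8 = 28.3 kJ/mol.
I at 60° (staggered): CN–I gauche, CHO–I gauche, CHO–OCH3 gauche, SH–OCH3 gauche; 2.7 + 3.0 + 3.1 + 3.2 = 12.0 kJ/mol.
I at 120° (eclipsed): CN–H eclipsed, CHO–I eclipsed, SH–OCH3 eclipsed; 5.0 + 13.7 + 8.9 = 27.6 kJ/mol.
I at 180° (staggered): CN–OCH3 gauche, CHO–I gauche, SH–I gauche, SH–OCH3 gauche; 2.2 + 3.0 + 4.1 + 3.2 = 12.5 kJ/mol.
I at 240° (eclipsed): CN–OCH3 eclipsed, CHO–H eclipsed, SH–I eclipsed; 6.7 + 6.1 + 12.0 = 24.8 kJ/mol.
I at 300° (staggered): CN–I gauche, CN–OCH3 gauche, CHO–OCH3 gauche, SH–I gauche; 2.7 + 2.2 + 3.1 + 4.1 = 12.1 kJ/mol.
The maximum (28.3 kJ/mol) occurs with I at 0°.

0°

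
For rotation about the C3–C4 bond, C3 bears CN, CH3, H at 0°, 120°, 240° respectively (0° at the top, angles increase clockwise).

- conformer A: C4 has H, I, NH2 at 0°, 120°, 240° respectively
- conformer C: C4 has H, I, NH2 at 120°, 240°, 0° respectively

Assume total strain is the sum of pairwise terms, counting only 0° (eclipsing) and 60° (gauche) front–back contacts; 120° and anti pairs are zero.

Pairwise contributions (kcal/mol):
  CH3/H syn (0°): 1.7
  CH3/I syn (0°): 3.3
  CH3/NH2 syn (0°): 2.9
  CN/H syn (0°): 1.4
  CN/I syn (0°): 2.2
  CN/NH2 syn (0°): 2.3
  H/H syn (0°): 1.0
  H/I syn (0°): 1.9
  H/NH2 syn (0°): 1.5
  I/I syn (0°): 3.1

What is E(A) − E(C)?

+0.3 kcal/mol

A (eclipsed): CN–H eclipsed, CH3–I eclipsed, H–NH2 eclipsed; 1.4 + 3.3 + 1.5 = 6.2 kcal/mol.
C (eclipsed): CN–NH2 eclipsed, CH3–H eclipsed, H–I eclipsed; 2.3 + 1.7 + 1.9 = 5.9 kcal/mol.
E(A) − E(C) = 6.2 − 5.9 = +0.3 kcal/mol.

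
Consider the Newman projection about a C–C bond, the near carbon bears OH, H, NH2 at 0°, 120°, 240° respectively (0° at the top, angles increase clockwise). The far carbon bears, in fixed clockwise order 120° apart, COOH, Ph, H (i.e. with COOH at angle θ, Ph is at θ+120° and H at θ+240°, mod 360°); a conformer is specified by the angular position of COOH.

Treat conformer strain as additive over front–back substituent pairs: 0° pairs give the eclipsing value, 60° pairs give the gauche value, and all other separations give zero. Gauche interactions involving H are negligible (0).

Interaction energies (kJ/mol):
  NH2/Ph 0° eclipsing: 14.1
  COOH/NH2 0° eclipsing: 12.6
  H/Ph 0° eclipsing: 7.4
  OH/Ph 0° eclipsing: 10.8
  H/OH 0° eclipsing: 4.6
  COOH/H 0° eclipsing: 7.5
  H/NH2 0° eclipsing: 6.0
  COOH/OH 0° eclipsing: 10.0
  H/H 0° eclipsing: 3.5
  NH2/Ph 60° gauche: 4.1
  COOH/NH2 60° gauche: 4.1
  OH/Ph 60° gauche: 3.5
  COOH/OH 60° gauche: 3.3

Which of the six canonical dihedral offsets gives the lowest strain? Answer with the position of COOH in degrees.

60°

COOH at 0° (eclipsed): OH–COOH eclipsed, H–Ph eclipsed, NH2–H eclipsed; 10.0 + 7.4 + 6.0 = 23.4 kJ/mol.
COOH at 60° (staggered): OH–COOH gauche, NH2–Ph gauche; 3.3 + 4.1 = 7.4 kJ/mol.
COOH at 120° (eclipsed): OH–H eclipsed, H–COOH eclipsed, NH2–Ph eclipsed; 4.6 + 7.5 + 14.1 = 26.2 kJ/mol.
COOH at 180° (staggered): OH–Ph gauche, NH2–COOH gauche, NH2–Ph gauche; 3.5 + 4.1 + 4.1 = 11.7 kJ/mol.
COOH at 240° (eclipsed): OH–Ph eclipsed, H–H eclipsed, NH2–COOH eclipsed; 10.8 + 3.5 + 12.6 = 26.9 kJ/mol.
COOH at 300° (staggered): OH–COOH gauche, OH–Ph gauche, NH2–COOH gauche; 3.3 + 3.5 + 4.1 = 10.9 kJ/mol.
The minimum (7.4 kJ/mol) occurs with COOH at 60°.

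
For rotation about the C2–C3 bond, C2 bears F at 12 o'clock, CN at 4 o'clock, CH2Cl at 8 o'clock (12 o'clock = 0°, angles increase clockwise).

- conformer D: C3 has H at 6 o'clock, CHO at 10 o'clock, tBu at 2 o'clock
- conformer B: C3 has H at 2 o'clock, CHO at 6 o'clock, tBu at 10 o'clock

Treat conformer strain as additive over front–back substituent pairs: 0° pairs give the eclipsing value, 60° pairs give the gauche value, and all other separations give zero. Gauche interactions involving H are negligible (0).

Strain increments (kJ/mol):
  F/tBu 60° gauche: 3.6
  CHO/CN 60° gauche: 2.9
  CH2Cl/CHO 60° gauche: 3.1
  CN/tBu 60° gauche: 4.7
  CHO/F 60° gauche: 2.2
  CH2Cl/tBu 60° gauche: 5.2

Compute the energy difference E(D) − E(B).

D (staggered): F–CHO gauche, F–tBu gauche, CN–tBu gauche, CH2Cl–CHO gauche; 2.2 + 3.6 + 4.7 + 3.1 = 13.6 kJ/mol.
B (staggered): F–tBu gauche, CN–CHO gauche, CH2Cl–CHO gauche, CH2Cl–tBu gauche; 3.6 + 2.9 + 3.1 + 5.2 = 14.8 kJ/mol.
E(D) − E(B) = 13.6 − 14.8 = -1.2 kJ/mol.

-1.2 kJ/mol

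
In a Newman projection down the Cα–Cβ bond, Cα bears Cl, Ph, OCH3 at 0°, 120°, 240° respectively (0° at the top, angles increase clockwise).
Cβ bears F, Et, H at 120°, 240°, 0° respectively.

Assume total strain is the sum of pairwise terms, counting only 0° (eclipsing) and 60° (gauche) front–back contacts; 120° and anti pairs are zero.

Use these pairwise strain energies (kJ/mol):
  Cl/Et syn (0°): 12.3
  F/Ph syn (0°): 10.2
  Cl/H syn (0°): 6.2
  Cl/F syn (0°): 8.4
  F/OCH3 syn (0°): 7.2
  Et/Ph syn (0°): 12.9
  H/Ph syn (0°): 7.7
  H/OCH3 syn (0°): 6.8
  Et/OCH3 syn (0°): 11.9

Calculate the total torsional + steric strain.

This conformer (eclipsed): Cl(0°)/H(0°) eclipsed 6.2; Ph(120°)/F(120°) eclipsed 10.2; OCH3(240°)/Et(240°) eclipsed 11.9 → 28.3 kJ/mol.

28.3 kJ/mol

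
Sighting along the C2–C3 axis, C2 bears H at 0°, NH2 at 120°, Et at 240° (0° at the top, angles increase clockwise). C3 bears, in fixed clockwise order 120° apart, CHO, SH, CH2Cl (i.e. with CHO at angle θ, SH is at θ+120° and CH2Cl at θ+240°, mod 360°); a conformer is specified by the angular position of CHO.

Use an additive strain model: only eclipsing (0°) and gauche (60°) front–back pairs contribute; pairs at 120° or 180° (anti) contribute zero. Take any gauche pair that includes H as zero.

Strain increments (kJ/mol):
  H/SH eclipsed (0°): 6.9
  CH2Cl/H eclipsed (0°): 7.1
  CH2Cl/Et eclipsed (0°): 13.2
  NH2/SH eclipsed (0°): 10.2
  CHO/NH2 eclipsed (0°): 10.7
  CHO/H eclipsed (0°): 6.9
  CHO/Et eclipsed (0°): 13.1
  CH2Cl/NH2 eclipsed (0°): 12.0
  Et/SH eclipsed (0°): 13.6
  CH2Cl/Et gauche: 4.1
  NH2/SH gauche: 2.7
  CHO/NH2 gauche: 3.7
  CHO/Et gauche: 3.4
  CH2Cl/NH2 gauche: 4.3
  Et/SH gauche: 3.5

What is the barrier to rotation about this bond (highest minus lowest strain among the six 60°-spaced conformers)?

CHO at 0° (eclipsed): H–CHO eclipsed, NH2–SH eclipsed, Et–CH2Cl eclipsed; 6.9 + 10.2 + 13.2 = 30.3 kJ/mol.
CHO at 60° (staggered): NH2–CHO gauche, NH2–SH gauche, Et–SH gauche, Et–CH2Cl gauche; 3.7 + 2.7 + 3.5 + 4.1 = 14.0 kJ/mol.
CHO at 120° (eclipsed): H–CH2Cl eclipsed, NH2–CHO eclipsed, Et–SH eclipsed; 7.1 + 10.7 + 13.6 = 31.4 kJ/mol.
CHO at 180° (staggered): NH2–CHO gauche, NH2–CH2Cl gauche, Et–CHO gauche, Et–SH gauche; 3.7 + 4.3 + 3.4 + 3.5 = 14.9 kJ/mol.
CHO at 240° (eclipsed): H–SH eclipsed, NH2–CH2Cl eclipsed, Et–CHO eclipsed; 6.9 + 12.0 + 13.1 = 32.0 kJ/mol.
CHO at 300° (staggered): NH2–SH gauche, NH2–CH2Cl gauche, Et–CHO gauche, Et–CH2Cl gauche; 2.7 + 4.3 + 3.4 + 4.1 = 14.5 kJ/mol.
Max at 240° (32.0 kJ/mol), min at 60° (14.0 kJ/mol); barrier = 18.0 kJ/mol.

18.0 kJ/mol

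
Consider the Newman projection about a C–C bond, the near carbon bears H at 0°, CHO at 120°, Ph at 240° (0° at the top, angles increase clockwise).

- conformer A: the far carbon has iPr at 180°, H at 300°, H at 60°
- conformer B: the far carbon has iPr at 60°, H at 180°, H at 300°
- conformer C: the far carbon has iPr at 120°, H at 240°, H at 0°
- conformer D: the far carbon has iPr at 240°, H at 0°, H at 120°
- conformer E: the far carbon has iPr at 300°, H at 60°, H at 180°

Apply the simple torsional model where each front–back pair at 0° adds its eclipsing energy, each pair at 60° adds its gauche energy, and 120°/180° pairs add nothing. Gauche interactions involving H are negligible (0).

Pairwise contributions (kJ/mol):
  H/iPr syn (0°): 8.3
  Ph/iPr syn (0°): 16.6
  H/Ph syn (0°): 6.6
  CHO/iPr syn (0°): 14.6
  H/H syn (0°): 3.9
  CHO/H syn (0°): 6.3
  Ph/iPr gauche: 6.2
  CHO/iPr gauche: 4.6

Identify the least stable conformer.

D

A (staggered): CHO–iPr gauche, Ph–iPr gauche; 4.6 + 6.2 = 10.8 kJ/mol.
B (staggered): CHO–iPr gauche; 4.6 = 4.6 kJ/mol.
C (eclipsed): H–H eclipsed, CHO–iPr eclipsed, Ph–H eclipsed; 3.9 + 14.6 + 6.6 = 25.1 kJ/mol.
D (eclipsed): H–H eclipsed, CHO–H eclipsed, Ph–iPr eclipsed; 3.9 + 6.3 + 16.6 = 26.8 kJ/mol.
E (staggered): Ph–iPr gauche; 6.2 = 6.2 kJ/mol.
D has the highest total (26.8 kJ/mol).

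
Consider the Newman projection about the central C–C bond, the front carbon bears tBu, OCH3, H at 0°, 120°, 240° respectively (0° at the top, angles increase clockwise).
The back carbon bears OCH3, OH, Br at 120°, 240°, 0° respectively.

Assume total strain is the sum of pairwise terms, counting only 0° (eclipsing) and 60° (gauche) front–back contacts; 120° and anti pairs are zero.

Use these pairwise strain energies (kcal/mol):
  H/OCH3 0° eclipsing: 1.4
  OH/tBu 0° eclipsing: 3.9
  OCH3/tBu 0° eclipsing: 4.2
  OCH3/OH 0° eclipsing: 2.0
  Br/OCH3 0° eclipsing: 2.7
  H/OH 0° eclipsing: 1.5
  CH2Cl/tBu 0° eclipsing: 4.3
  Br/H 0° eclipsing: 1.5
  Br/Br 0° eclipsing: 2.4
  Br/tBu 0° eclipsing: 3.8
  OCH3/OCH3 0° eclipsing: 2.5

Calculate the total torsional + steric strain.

This conformer (eclipsed): tBu–Br eclipsed, OCH3–OCH3 eclipsed, H–OH eclipsed; 3.8 + 2.5 + 1.5 = 7.8 kcal/mol.

7.8 kcal/mol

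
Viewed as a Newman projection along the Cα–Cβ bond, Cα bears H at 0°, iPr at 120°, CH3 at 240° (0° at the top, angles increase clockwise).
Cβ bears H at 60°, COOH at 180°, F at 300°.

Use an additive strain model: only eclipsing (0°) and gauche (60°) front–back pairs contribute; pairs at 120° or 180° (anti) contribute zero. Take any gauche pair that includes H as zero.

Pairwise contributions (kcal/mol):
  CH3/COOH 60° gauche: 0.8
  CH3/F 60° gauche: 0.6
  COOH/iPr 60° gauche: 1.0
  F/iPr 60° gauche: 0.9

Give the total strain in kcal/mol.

2.4 kcal/mol

This conformer (staggered): iPr(120°)/COOH(180°) gauche 1.0; CH3(240°)/COOH(180°) gauche 0.8; CH3(240°)/F(300°) gauche 0.6 → 2.4 kcal/mol.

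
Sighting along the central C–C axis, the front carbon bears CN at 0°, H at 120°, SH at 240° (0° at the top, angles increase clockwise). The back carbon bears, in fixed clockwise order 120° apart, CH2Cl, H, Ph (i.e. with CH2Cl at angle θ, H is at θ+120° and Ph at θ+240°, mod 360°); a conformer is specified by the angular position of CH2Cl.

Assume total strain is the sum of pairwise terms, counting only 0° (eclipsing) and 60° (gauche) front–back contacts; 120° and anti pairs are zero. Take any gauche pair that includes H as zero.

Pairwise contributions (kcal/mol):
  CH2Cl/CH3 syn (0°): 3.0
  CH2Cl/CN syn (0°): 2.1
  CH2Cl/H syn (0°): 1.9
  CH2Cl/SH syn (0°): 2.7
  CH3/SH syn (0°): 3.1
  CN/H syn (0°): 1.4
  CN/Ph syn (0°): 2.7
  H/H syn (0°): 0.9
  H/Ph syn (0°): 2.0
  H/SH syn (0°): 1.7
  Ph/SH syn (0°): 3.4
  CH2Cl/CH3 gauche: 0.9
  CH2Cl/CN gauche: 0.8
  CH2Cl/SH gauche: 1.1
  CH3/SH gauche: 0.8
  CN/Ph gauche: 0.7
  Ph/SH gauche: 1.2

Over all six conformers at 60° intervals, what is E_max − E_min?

CH2Cl at 0° (eclipsed): CN(0°)/CH2Cl(0°) eclipsed 2.1; H(120°)/H(120°) eclipsed 0.9; SH(240°)/Ph(240°) eclipsed 3.4 → 6.4 kcal/mol.
CH2Cl at 60° (staggered): CN(0°)/CH2Cl(60°) gauche 0.8; CN(0°)/Ph(300°) gauche 0.7; SH(240°)/Ph(300°) gauche 1.2 → 2.7 kcal/mol.
CH2Cl at 120° (eclipsed): CN(0°)/Ph(0°) eclipsed 2.7; H(120°)/CH2Cl(120°) eclipsed 1.9; SH(240°)/H(240°) eclipsed 1.7 → 6.3 kcal/mol.
CH2Cl at 180° (staggered): CN(0°)/Ph(60°) gauche 0.7; SH(240°)/CH2Cl(180°) gauche 1.1 → 1.8 kcal/mol.
CH2Cl at 240° (eclipsed): CN(0°)/H(0°) eclipsed 1.4; H(120°)/Ph(120°) eclipsed 2.0; SH(240°)/CH2Cl(240°) eclipsed 2.7 → 6.1 kcal/mol.
CH2Cl at 300° (staggered): CN(0°)/CH2Cl(300°) gauche 0.8; SH(240°)/CH2Cl(300°) gauche 1.1; SH(240°)/Ph(180°) gauche 1.2 → 3.1 kcal/mol.
Max at 0° (6.4 kcal/mol), min at 180° (1.8 kcal/mol); barrier = 4.6 kcal/mol.

4.6 kcal/mol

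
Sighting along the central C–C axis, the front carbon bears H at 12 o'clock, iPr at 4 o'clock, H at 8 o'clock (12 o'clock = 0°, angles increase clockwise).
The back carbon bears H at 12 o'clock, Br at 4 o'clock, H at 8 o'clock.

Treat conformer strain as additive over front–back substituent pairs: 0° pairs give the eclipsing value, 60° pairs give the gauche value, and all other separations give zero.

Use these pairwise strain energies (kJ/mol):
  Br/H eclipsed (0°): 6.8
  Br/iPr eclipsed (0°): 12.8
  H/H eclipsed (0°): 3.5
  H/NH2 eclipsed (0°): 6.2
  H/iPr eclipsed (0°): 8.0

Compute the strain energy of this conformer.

This conformer (eclipsed): H–H eclipsed, iPr–Br eclipsed, H–H eclipsed; 3.5 + 12.8 + 3.5 = 19.8 kJ/mol.

19.8 kJ/mol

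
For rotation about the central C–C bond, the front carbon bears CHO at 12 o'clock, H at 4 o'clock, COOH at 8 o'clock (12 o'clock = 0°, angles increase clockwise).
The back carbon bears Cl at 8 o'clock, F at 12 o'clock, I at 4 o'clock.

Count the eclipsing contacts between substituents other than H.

Non-H eclipsing pairs: CHO(0°)/F(0°); COOH(240°)/Cl(240°) — 2 interactions.

2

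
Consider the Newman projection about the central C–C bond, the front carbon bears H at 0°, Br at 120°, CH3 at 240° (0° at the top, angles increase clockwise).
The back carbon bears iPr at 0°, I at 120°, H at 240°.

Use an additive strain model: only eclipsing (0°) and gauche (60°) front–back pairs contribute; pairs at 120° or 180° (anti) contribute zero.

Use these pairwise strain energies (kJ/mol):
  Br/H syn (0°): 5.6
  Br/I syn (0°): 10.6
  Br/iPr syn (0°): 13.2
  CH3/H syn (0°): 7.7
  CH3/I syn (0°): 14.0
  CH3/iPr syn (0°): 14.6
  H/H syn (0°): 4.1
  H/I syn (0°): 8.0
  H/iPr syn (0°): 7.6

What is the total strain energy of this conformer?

This conformer (eclipsed): H(0°)/iPr(0°) eclipsed 7.6; Br(120°)/I(120°) eclipsed 10.6; CH3(240°)/H(240°) eclipsed 7.7 → 25.9 kJ/mol.

25.9 kJ/mol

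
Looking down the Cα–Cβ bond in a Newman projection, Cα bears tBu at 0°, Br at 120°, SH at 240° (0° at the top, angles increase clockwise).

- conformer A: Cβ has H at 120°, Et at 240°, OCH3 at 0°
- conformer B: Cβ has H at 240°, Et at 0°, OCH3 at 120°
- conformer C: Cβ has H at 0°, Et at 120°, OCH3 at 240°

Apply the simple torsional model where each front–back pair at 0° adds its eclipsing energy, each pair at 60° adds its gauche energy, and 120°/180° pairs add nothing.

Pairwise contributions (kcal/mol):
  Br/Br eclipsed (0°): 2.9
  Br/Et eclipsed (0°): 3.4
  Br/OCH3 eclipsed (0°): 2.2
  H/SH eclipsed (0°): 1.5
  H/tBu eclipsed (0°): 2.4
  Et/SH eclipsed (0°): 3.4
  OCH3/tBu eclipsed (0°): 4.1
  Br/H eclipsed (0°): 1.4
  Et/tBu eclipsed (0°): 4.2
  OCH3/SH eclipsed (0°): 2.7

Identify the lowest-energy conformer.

A is eclipsed. tBu at 0° is eclipsed with OCH3 at 0° (4.1); Br at 120° is eclipsed with H at 120° (1.4); SH at 240° is eclipsed with Et at 240° (3.4). Total 8.9 kcal/mol.
B is eclipsed. tBu at 0° is eclipsed with Et at 0° (4.2); Br at 120° is eclipsed with OCH3 at 120° (2.2); SH at 240° is eclipsed with H at 240° (1.5). Total 7.9 kcal/mol.
C is eclipsed. tBu at 0° is eclipsed with H at 0° (2.4); Br at 120° is eclipsed with Et at 120° (3.4); SH at 240° is eclipsed with OCH3 at 240° (2.7). Total 8.5 kcal/mol.
B has the lowest total (7.9 kcal/mol).

B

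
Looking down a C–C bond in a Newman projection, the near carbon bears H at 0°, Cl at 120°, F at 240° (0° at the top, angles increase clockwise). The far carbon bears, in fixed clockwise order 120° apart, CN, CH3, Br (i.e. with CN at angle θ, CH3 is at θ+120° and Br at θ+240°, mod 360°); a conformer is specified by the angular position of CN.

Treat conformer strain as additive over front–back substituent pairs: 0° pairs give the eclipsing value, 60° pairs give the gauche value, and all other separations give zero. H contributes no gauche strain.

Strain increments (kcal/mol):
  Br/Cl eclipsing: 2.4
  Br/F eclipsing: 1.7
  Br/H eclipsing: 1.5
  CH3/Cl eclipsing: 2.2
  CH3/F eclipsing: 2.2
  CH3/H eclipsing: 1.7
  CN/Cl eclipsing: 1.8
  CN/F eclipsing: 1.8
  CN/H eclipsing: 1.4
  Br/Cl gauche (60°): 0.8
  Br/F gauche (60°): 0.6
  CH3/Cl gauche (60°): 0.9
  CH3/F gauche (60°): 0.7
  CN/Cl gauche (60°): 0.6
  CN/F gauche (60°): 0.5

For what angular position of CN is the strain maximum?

240°

CN at 0° is eclipsed. H at 0° is eclipsed with CN at 0° (1.4); Cl at 120° is eclipsed with CH3 at 120° (2.2); F at 240° is eclipsed with Br at 240° (1.7). Total 5.3 kcal/mol.
CN at 60° is staggered. Cl at 120° is gauche with CN at 60° (0.6); Cl at 120° is gauche with CH3 at 180° (0.9); F at 240° is gauche with CH3 at 180° (0.7); F at 240° is gauche with Br at 300° (0.6). Total 2.8 kcal/mol.
CN at 120° is eclipsed. H at 0° is eclipsed with Br at 0° (1.5); Cl at 120° is eclipsed with CN at 120° (1.8); F at 240° is eclipsed with CH3 at 240° (2.2). Total 5.5 kcal/mol.
CN at 180° is staggered. Cl at 120° is gauche with CN at 180° (0.6); Cl at 120° is gauche with Br at 60° (0.8); F at 240° is gauche with CN at 180° (0.5); F at 240° is gauche with CH3 at 300° (0.7). Total 2.6 kcal/mol.
CN at 240° is eclipsed. H at 0° is eclipsed with CH3 at 0° (1.7); Cl at 120° is eclipsed with Br at 120° (2.4); F at 240° is eclipsed with CN at 240° (1.8). Total 5.9 kcal/mol.
CN at 300° is staggered. Cl at 120° is gauche with CH3 at 60° (0.9); Cl at 120° is gauche with Br at 180° (0.8); F at 240° is gauche with CN at 300° (0.5); F at 240° is gauche with Br at 180° (0.6). Total 2.8 kcal/mol.
The maximum (5.9 kcal/mol) occurs with CN at 240°.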